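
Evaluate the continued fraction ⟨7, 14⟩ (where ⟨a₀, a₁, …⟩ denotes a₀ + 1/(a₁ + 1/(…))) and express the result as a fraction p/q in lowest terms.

Build up convergents one term at a time:
a_0 = 7: 7/1
a_1 = 14: 99/14

99/14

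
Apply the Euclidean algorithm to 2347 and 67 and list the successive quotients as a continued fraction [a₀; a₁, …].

2347 = 35·67 + 2, so a_0 = 35
67 = 33·2 + 1, so a_1 = 33
2 = 2·1 + 0, so a_2 = 2

[35; 33, 2]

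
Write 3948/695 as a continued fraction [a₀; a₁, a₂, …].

Run the Euclidean algorithm, recording each quotient:
3948 ÷ 695 → quotient 5, remainder 473
695 ÷ 473 → quotient 1, remainder 222
473 ÷ 222 → quotient 2, remainder 29
222 ÷ 29 → quotient 7, remainder 19
29 ÷ 19 → quotient 1, remainder 10
19 ÷ 10 → quotient 1, remainder 9
10 ÷ 9 → quotient 1, remainder 1
9 ÷ 1 → quotient 9, remainder 0

[5; 1, 2, 7, 1, 1, 1, 9]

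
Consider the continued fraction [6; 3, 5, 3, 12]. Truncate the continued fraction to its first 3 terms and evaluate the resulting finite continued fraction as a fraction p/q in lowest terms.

101/16

a_0 = 6: 6/1
a_1 = 3: 19/3
a_2 = 5: 101/16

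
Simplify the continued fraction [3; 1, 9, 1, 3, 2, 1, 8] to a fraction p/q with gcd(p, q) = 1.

Work from the innermost term outward:
Start with 8.
1 + 1/(8/1) = 1 + 1/8 = 9/8
2 + 1/(9/8) = 2 + 8/9 = 26/9
3 + 1/(26/9) = 3 + 9/26 = 87/26
1 + 1/(87/26) = 1 + 26/87 = 113/87
9 + 1/(113/87) = 9 + 87/113 = 1104/113
1 + 1/(1104/113) = 1 + 113/1104 = 1217/1104
3 + 1/(1217/1104) = 3 + 1104/1217 = 4755/1217

4755/1217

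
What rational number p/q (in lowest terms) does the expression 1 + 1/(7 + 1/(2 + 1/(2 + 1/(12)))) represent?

Work from the innermost term outward:
Start with 12.
2 + 1/(12/1) = 2 + 1/12 = 25/12
2 + 1/(25/12) = 2 + 12/25 = 62/25
7 + 1/(62/25) = 7 + 25/62 = 459/62
1 + 1/(459/62) = 1 + 62/459 = 521/459

521/459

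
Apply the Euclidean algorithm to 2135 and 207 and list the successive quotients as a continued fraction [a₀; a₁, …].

[10; 3, 5, 2, 2, 2]

Apply division with remainder until the remainder is 0:
⌊2135/207⌋ = 10, remainder 65
⌊207/65⌋ = 3, remainder 12
⌊65/12⌋ = 5, remainder 5
⌊12/5⌋ = 2, remainder 2
⌊5/2⌋ = 2, remainder 1
⌊2/1⌋ = 2, remainder 0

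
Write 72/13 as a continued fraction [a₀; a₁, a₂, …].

[5; 1, 1, 6]

72 ÷ 13 → quotient 5, remainder 7
13 ÷ 7 → quotient 1, remainder 6
7 ÷ 6 → quotient 1, remainder 1
6 ÷ 1 → quotient 6, remainder 0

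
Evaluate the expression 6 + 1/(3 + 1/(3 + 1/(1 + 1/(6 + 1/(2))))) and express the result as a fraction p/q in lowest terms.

1192/189

Collapse the nested fraction from the inside out:
Start with 2.
6 + 1/(2/1) = 6 + 1/2 = 13/2
1 + 1/(13/2) = 1 + 2/13 = 15/13
3 + 1/(15/13) = 3 + 13/15 = 58/15
3 + 1/(58/15) = 3 + 15/58 = 189/58
6 + 1/(189/58) = 6 + 58/189 = 1192/189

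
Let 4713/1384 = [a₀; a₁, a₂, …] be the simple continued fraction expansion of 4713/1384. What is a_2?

2

Run the Euclidean algorithm, recording each quotient:
⌊4713/1384⌋ = 3, remainder 561
⌊1384/561⌋ = 2, remainder 262
⌊561/262⌋ = 2, remainder 37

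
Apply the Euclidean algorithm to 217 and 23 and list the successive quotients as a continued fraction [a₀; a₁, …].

[9; 2, 3, 3]

⌊217/23⌋ = 9, remainder 10
⌊23/10⌋ = 2, remainder 3
⌊10/3⌋ = 3, remainder 1
⌊3/1⌋ = 3, remainder 0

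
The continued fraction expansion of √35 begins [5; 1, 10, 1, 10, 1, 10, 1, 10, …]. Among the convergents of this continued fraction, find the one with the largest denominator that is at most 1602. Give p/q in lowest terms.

a_0 = 5: 5/1  (≤ bound)
a_1 = 1: 6/1  (≤ bound)
a_2 = 10: 65/11  (≤ bound)
a_3 = 1: 71/12  (≤ bound)
a_4 = 10: 775/131  (≤ bound)
a_5 = 1: 846/143  (≤ bound)
a_6 = 10: 9235/1561  (≤ bound)
a_7 = 1: 10081/1704  (> 1602, stop)

9235/1561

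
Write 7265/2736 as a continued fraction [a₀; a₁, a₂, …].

[2; 1, 1, 1, 9, 7, 6, 2]

Repeatedly divide and take the remainder:
7265 ÷ 2736 → quotient 2, remainder 1793
2736 ÷ 1793 → quotient 1, remainder 943
1793 ÷ 943 → quotient 1, remainder 850
943 ÷ 850 → quotient 1, remainder 93
850 ÷ 93 → quotient 9, remainder 13
93 ÷ 13 → quotient 7, remainder 2
13 ÷ 2 → quotient 6, remainder 1
2 ÷ 1 → quotient 2, remainder 0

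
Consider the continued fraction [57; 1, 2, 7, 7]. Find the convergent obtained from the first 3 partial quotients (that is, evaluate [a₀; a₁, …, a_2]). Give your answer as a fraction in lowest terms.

Build up convergents one term at a time:
a_0 = 57: 57/1
a_1 = 1: 58/1
a_2 = 2: 173/3

173/3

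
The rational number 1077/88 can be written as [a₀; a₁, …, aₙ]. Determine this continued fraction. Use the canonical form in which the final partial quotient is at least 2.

Run the Euclidean algorithm, recording each quotient:
1077 ÷ 88 → quotient 12, remainder 21
88 ÷ 21 → quotient 4, remainder 4
21 ÷ 4 → quotient 5, remainder 1
4 ÷ 1 → quotient 4, remainder 0

[12; 4, 5, 4]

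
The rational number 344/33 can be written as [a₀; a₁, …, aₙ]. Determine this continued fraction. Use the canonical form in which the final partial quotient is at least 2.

344 ÷ 33 → quotient 10, remainder 14
33 ÷ 14 → quotient 2, remainder 5
14 ÷ 5 → quotient 2, remainder 4
5 ÷ 4 → quotient 1, remainder 1
4 ÷ 1 → quotient 4, remainder 0

[10; 2, 2, 1, 4]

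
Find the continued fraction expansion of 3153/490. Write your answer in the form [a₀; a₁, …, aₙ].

[6; 2, 3, 3, 21]

Repeatedly divide and take the remainder:
3153 ÷ 490 → quotient 6, remainder 213
490 ÷ 213 → quotient 2, remainder 64
213 ÷ 64 → quotient 3, remainder 21
64 ÷ 21 → quotient 3, remainder 1
21 ÷ 1 → quotient 21, remainder 0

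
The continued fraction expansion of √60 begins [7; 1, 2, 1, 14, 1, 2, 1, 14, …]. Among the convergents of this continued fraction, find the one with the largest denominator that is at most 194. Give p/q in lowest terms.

a_0 = 7: 7/1  (≤ bound)
a_1 = 1: 8/1  (≤ bound)
a_2 = 2: 23/3  (≤ bound)
a_3 = 1: 31/4  (≤ bound)
a_4 = 14: 457/59  (≤ bound)
a_5 = 1: 488/63  (≤ bound)
a_6 = 2: 1433/185  (≤ bound)
a_7 = 1: 1921/248  (> 194, stop)

1433/185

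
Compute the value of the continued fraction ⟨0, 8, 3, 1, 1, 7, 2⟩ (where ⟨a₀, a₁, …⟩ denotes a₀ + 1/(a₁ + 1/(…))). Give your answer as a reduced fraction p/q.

113/936

Compute successive convergents:
a_0 = 0: 0/1
a_1 = 8: 1/8
a_2 = 3: 3/25
a_3 = 1: 4/33
a_4 = 1: 7/58
a_5 = 7: 53/439
a_6 = 2: 113/936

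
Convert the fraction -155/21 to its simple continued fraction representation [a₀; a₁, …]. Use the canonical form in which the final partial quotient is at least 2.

[-8; 1, 1, 1, 1, 1, 2]

-155 ÷ 21 → quotient -8, remainder 13
21 ÷ 13 → quotient 1, remainder 8
13 ÷ 8 → quotient 1, remainder 5
8 ÷ 5 → quotient 1, remainder 3
5 ÷ 3 → quotient 1, remainder 2
3 ÷ 2 → quotient 1, remainder 1
2 ÷ 1 → quotient 2, remainder 0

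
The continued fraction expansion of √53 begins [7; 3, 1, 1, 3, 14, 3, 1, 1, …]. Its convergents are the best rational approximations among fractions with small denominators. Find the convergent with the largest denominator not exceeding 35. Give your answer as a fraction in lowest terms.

182/25

List convergents until the denominator exceeds the bound:
a_0 = 7: 7/1  (≤ bound)
a_1 = 3: 22/3  (≤ bound)
a_2 = 1: 29/4  (≤ bound)
a_3 = 1: 51/7  (≤ bound)
a_4 = 3: 182/25  (≤ bound)
a_5 = 14: 2599/357  (> 35, stop)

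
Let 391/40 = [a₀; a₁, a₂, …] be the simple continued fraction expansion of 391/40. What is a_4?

Repeatedly divide and take the remainder:
391 ÷ 40 → quotient 9, remainder 31
40 ÷ 31 → quotient 1, remainder 9
31 ÷ 9 → quotient 3, remainder 4
9 ÷ 4 → quotient 2, remainder 1
4 ÷ 1 → quotient 4, remainder 0

4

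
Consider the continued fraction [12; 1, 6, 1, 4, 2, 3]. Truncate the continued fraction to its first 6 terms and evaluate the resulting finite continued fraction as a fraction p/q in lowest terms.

a_0 = 12: 12/1
a_1 = 1: 13/1
a_2 = 6: 90/7
a_3 = 1: 103/8
a_4 = 4: 502/39
a_5 = 2: 1107/86

1107/86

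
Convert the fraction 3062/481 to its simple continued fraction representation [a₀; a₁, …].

3062 ÷ 481 → quotient 6, remainder 176
481 ÷ 176 → quotient 2, remainder 129
176 ÷ 129 → quotient 1, remainder 47
129 ÷ 47 → quotient 2, remainder 35
47 ÷ 35 → quotient 1, remainder 12
35 ÷ 12 → quotient 2, remainder 11
12 ÷ 11 → quotient 1, remainder 1
11 ÷ 1 → quotient 11, remainder 0

[6; 2, 1, 2, 1, 2, 1, 11]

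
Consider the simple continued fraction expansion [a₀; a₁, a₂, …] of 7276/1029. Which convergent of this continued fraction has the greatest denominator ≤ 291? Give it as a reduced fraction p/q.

997/141

a_0 = 7: 7/1  (≤ bound)
a_1 = 14: 99/14  (≤ bound)
a_2 = 10: 997/141  (≤ bound)
a_3 = 2: 2093/296  (> 291, stop)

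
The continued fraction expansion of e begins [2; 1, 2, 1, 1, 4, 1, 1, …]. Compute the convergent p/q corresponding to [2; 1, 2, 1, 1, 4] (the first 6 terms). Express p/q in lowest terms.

87/32

Starting at the tail and folding back:
Start with 4.
1 + 1/(4/1) = 1 + 1/4 = 5/4
1 + 1/(5/4) = 1 + 4/5 = 9/5
2 + 1/(9/5) = 2 + 5/9 = 23/9
1 + 1/(23/9) = 1 + 9/23 = 32/23
2 + 1/(32/23) = 2 + 23/32 = 87/32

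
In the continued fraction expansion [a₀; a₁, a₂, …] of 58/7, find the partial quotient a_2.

Repeatedly divide and take the remainder:
58 = 8·7 + 2, so a_0 = 8
7 = 3·2 + 1, so a_1 = 3
2 = 2·1 + 0, so a_2 = 2

2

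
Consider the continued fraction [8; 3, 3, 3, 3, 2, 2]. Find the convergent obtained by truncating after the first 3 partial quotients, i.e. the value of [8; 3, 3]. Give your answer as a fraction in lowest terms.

Build up convergents one term at a time:
a_0 = 8: 8/1
a_1 = 3: 25/3
a_2 = 3: 83/10

83/10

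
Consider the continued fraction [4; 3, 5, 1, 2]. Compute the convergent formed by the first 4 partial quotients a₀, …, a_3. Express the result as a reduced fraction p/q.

Start with 1.
5 + 1/(1/1) = 5 + 1/1 = 6/1
3 + 1/(6/1) = 3 + 1/6 = 19/6
4 + 1/(19/6) = 4 + 6/19 = 82/19

82/19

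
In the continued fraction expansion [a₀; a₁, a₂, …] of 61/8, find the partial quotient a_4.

⌊61/8⌋ = 7, remainder 5
⌊8/5⌋ = 1, remainder 3
⌊5/3⌋ = 1, remainder 2
⌊3/2⌋ = 1, remainder 1
⌊2/1⌋ = 2, remainder 0

2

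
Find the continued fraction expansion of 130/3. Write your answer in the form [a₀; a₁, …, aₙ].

Run the Euclidean algorithm, recording each quotient:
130 = 43·3 + 1, so a_0 = 43
3 = 3·1 + 0, so a_1 = 3

[43; 3]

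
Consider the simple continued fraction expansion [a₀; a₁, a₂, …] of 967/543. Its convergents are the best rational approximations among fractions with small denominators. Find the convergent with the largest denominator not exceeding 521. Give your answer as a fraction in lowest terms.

130/73

a_0 = 1: 1/1  (≤ bound)
a_1 = 1: 2/1  (≤ bound)
a_2 = 3: 7/4  (≤ bound)
a_3 = 1: 9/5  (≤ bound)
a_4 = 1: 16/9  (≤ bound)
a_5 = 3: 57/32  (≤ bound)
a_6 = 2: 130/73  (≤ bound)
a_7 = 7: 967/543  (> 521, stop)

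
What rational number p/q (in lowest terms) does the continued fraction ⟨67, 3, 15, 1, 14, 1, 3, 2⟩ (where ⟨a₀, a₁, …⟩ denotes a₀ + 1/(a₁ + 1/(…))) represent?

466640/6931

Compute successive convergents:
a_0 = 67: 67/1
a_1 = 3: 202/3
a_2 = 15: 3097/46
a_3 = 1: 3299/49
a_4 = 14: 49283/732
a_5 = 1: 52582/781
a_6 = 3: 207029/3075
a_7 = 2: 466640/6931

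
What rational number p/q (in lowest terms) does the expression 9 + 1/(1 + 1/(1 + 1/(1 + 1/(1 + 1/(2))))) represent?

125/13

Start with 2.
1 + 1/(2/1) = 1 + 1/2 = 3/2
1 + 1/(3/2) = 1 + 2/3 = 5/3
1 + 1/(5/3) = 1 + 3/5 = 8/5
1 + 1/(8/5) = 1 + 5/8 = 13/8
9 + 1/(13/8) = 9 + 8/13 = 125/13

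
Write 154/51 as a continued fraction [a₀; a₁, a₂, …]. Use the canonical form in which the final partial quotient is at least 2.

[3; 51]

Apply division with remainder until the remainder is 0:
154 = 3·51 + 1, so a_0 = 3
51 = 51·1 + 0, so a_1 = 51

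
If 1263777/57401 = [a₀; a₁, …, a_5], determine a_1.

60

⌊1263777/57401⌋ = 22, remainder 955
⌊57401/955⌋ = 60, remainder 101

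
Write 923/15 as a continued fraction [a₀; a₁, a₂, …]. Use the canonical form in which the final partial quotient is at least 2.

[61; 1, 1, 7]

923 = 61·15 + 8, so a_0 = 61
15 = 1·8 + 7, so a_1 = 1
8 = 1·7 + 1, so a_2 = 1
7 = 7·1 + 0, so a_3 = 7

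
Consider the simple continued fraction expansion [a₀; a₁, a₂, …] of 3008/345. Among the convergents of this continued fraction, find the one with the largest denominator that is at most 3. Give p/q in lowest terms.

26/3

a_0 = 8: 8/1  (≤ bound)
a_1 = 1: 9/1  (≤ bound)
a_2 = 2: 26/3  (≤ bound)
a_3 = 1: 35/4  (> 3, stop)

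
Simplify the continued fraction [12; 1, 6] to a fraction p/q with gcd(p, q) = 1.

90/7

Work from the innermost term outward:
Start with 6.
1 + 1/(6/1) = 1 + 1/6 = 7/6
12 + 1/(7/6) = 12 + 6/7 = 90/7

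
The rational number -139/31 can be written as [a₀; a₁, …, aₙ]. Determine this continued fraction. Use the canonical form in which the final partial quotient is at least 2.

[-5; 1, 1, 15]

Run the Euclidean algorithm, recording each quotient:
-139 = -5·31 + 16, so a_0 = -5
31 = 1·16 + 15, so a_1 = 1
16 = 1·15 + 1, so a_2 = 1
15 = 15·1 + 0, so a_3 = 15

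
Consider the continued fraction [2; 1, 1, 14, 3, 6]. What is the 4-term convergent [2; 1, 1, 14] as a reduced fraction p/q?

Collapse the nested fraction from the inside out:
Start with 14.
1 + 1/(14/1) = 1 + 1/14 = 15/14
1 + 1/(15/14) = 1 + 14/15 = 29/15
2 + 1/(29/15) = 2 + 15/29 = 73/29

73/29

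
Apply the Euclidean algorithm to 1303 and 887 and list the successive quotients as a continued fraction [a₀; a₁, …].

Apply division with remainder until the remainder is 0:
1303 = 1·887 + 416, so a_0 = 1
887 = 2·416 + 55, so a_1 = 2
416 = 7·55 + 31, so a_2 = 7
55 = 1·31 + 24, so a_3 = 1
31 = 1·24 + 7, so a_4 = 1
24 = 3·7 + 3, so a_5 = 3
7 = 2·3 + 1, so a_6 = 2
3 = 3·1 + 0, so a_7 = 3

[1; 2, 7, 1, 1, 3, 2, 3]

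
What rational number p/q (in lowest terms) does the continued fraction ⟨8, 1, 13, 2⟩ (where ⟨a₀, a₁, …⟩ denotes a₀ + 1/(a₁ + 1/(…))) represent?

259/29

Start with 2.
13 + 1/(2/1) = 13 + 1/2 = 27/2
1 + 1/(27/2) = 1 + 2/27 = 29/27
8 + 1/(29/27) = 8 + 27/29 = 259/29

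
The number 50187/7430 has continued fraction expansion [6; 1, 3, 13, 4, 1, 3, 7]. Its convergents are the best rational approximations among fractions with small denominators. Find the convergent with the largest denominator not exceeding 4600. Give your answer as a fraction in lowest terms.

List convergents until the denominator exceeds the bound:
a_0 = 6: 6/1  (≤ bound)
a_1 = 1: 7/1  (≤ bound)
a_2 = 3: 27/4  (≤ bound)
a_3 = 13: 358/53  (≤ bound)
a_4 = 4: 1459/216  (≤ bound)
a_5 = 1: 1817/269  (≤ bound)
a_6 = 3: 6910/1023  (≤ bound)
a_7 = 7: 50187/7430  (> 4600, stop)

6910/1023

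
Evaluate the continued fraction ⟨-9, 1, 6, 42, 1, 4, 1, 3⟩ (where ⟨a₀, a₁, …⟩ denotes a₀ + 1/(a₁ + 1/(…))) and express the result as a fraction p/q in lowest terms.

Use the convergent recurrence hₖ = aₖ·hₖ₋₁ + hₖ₋₂ (and likewise for the denominators kₖ):
a_0 = -9: -9/1
a_1 = 1: -8/1
a_2 = 6: -57/7
a_3 = 42: -2402/295
a_4 = 1: -2459/302
a_5 = 4: -12238/1503
a_6 = 1: -14697/1805
a_7 = 3: -56329/6918

-56329/6918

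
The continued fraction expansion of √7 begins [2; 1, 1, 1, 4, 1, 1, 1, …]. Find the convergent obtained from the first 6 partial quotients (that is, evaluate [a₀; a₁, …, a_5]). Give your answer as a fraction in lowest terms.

a_0 = 2: 2/1
a_1 = 1: 3/1
a_2 = 1: 5/2
a_3 = 1: 8/3
a_4 = 4: 37/14
a_5 = 1: 45/17

45/17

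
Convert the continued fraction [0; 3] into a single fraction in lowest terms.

a_0 = 0: 0/1
a_1 = 3: 1/3

1/3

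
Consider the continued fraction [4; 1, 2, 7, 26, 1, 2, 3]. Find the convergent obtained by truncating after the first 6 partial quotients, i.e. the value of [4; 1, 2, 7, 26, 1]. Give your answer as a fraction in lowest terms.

Compute successive convergents:
a_0 = 4: 4/1
a_1 = 1: 5/1
a_2 = 2: 14/3
a_3 = 7: 103/22
a_4 = 26: 2692/575
a_5 = 1: 2795/597

2795/597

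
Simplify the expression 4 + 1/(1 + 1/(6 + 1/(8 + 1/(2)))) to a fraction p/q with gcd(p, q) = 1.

Start with 2.
8 + 1/(2/1) = 8 + 1/2 = 17/2
6 + 1/(17/2) = 6 + 2/17 = 104/17
1 + 1/(104/17) = 1 + 17/104 = 121/104
4 + 1/(121/104) = 4 + 104/121 = 588/121

588/121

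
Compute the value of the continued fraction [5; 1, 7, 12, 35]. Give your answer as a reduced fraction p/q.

a_0 = 5: 5/1
a_1 = 1: 6/1
a_2 = 7: 47/8
a_3 = 12: 570/97
a_4 = 35: 19997/3403

19997/3403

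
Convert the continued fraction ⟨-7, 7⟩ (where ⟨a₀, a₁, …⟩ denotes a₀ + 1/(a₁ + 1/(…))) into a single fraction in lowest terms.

a_0 = -7: -7/1
a_1 = 7: -48/7

-48/7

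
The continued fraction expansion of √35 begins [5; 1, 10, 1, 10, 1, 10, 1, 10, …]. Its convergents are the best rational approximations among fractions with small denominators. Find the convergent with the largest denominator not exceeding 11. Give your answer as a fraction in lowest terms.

a_0 = 5: 5/1  (≤ bound)
a_1 = 1: 6/1  (≤ bound)
a_2 = 10: 65/11  (≤ bound)
a_3 = 1: 71/12  (> 11, stop)

65/11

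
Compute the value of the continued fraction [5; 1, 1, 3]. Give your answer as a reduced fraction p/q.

Start with 3.
1 + 1/(3/1) = 1 + 1/3 = 4/3
1 + 1/(4/3) = 1 + 3/4 = 7/4
5 + 1/(7/4) = 5 + 4/7 = 39/7

39/7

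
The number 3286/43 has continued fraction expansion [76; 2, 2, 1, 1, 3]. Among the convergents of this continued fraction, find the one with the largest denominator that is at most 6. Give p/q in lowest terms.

382/5

a_0 = 76: 76/1  (≤ bound)
a_1 = 2: 153/2  (≤ bound)
a_2 = 2: 382/5  (≤ bound)
a_3 = 1: 535/7  (> 6, stop)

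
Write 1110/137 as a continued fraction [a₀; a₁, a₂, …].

[8; 9, 1, 3, 1, 2]

1110 ÷ 137 → quotient 8, remainder 14
137 ÷ 14 → quotient 9, remainder 11
14 ÷ 11 → quotient 1, remainder 3
11 ÷ 3 → quotient 3, remainder 2
3 ÷ 2 → quotient 1, remainder 1
2 ÷ 1 → quotient 2, remainder 0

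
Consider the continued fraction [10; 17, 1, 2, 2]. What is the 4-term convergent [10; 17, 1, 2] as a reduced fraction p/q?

533/53

a_0 = 10: 10/1
a_1 = 17: 171/17
a_2 = 1: 181/18
a_3 = 2: 533/53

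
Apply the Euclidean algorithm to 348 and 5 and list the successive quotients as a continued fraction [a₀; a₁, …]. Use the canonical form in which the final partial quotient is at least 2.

348 = 69·5 + 3, so a_0 = 69
5 = 1·3 + 2, so a_1 = 1
3 = 1·2 + 1, so a_2 = 1
2 = 2·1 + 0, so a_3 = 2

[69; 1, 1, 2]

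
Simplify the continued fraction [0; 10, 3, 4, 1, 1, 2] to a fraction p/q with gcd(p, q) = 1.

74/763

Start with 2.
1 + 1/(2/1) = 1 + 1/2 = 3/2
1 + 1/(3/2) = 1 + 2/3 = 5/3
4 + 1/(5/3) = 4 + 3/5 = 23/5
3 + 1/(23/5) = 3 + 5/23 = 74/23
10 + 1/(74/23) = 10 + 23/74 = 763/74
0 + 1/(763/74) = 0 + 74/763 = 74/763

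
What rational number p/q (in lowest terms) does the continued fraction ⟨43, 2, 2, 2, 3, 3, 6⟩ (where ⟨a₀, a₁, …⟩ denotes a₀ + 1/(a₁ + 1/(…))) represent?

36946/851

Start with 6.
3 + 1/(6/1) = 3 + 1/6 = 19/6
3 + 1/(19/6) = 3 + 6/19 = 63/19
2 + 1/(63/19) = 2 + 19/63 = 145/63
2 + 1/(145/63) = 2 + 63/145 = 353/145
2 + 1/(353/145) = 2 + 145/353 = 851/353
43 + 1/(851/353) = 43 + 353/851 = 36946/851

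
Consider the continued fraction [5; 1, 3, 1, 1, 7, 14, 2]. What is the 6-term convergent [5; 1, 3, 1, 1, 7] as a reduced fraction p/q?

a_0 = 5: 5/1
a_1 = 1: 6/1
a_2 = 3: 23/4
a_3 = 1: 29/5
a_4 = 1: 52/9
a_5 = 7: 393/68

393/68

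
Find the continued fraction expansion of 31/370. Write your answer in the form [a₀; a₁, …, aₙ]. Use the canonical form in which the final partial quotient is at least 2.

31 = 0·370 + 31, so a_0 = 0
370 = 11·31 + 29, so a_1 = 11
31 = 1·29 + 2, so a_2 = 1
29 = 14·2 + 1, so a_3 = 14
2 = 2·1 + 0, so a_4 = 2

[0; 11, 1, 14, 2]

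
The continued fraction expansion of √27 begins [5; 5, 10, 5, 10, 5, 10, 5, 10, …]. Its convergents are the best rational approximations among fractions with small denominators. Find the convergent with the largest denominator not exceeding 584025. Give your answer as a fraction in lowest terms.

716035/137801

a_0 = 5: 5/1  (≤ bound)
a_1 = 5: 26/5  (≤ bound)
a_2 = 10: 265/51  (≤ bound)
a_3 = 5: 1351/260  (≤ bound)
a_4 = 10: 13775/2651  (≤ bound)
a_5 = 5: 70226/13515  (≤ bound)
a_6 = 10: 716035/137801  (≤ bound)
a_7 = 5: 3650401/702520  (> 584025, stop)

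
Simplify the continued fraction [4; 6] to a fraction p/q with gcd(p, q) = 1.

25/6

Start with 6.
4 + 1/(6/1) = 4 + 1/6 = 25/6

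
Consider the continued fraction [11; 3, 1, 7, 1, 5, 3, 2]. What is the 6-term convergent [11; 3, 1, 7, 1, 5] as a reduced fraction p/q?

2319/206

a_0 = 11: 11/1
a_1 = 3: 34/3
a_2 = 1: 45/4
a_3 = 7: 349/31
a_4 = 1: 394/35
a_5 = 5: 2319/206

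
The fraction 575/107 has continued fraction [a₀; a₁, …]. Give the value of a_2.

Run the Euclidean algorithm, recording each quotient:
575 ÷ 107 → quotient 5, remainder 40
107 ÷ 40 → quotient 2, remainder 27
40 ÷ 27 → quotient 1, remainder 13

1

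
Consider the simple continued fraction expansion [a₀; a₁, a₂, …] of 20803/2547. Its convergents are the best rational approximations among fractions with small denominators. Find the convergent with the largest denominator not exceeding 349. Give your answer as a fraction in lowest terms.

List convergents until the denominator exceeds the bound:
a_0 = 8: 8/1  (≤ bound)
a_1 = 5: 41/5  (≤ bound)
a_2 = 1: 49/6  (≤ bound)
a_3 = 27: 1364/167  (≤ bound)
a_4 = 2: 2777/340  (≤ bound)
a_5 = 7: 20803/2547  (> 349, stop)

2777/340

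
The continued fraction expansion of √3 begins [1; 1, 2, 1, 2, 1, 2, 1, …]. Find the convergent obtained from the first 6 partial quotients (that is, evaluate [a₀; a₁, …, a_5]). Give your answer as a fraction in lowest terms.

26/15

Collapse the nested fraction from the inside out:
Start with 1.
2 + 1/(1/1) = 2 + 1/1 = 3/1
1 + 1/(3/1) = 1 + 1/3 = 4/3
2 + 1/(4/3) = 2 + 3/4 = 11/4
1 + 1/(11/4) = 1 + 4/11 = 15/11
1 + 1/(15/11) = 1 + 11/15 = 26/15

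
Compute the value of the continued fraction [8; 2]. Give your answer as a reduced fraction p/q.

17/2

Start with 2.
8 + 1/(2/1) = 8 + 1/2 = 17/2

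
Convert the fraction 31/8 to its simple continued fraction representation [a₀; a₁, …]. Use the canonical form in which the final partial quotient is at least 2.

[3; 1, 7]

31 = 3·8 + 7, so a_0 = 3
8 = 1·7 + 1, so a_1 = 1
7 = 7·1 + 0, so a_2 = 7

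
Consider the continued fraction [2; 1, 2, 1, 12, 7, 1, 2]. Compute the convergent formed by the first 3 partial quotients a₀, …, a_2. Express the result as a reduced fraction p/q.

8/3

Build up convergents one term at a time:
a_0 = 2: 2/1
a_1 = 1: 3/1
a_2 = 2: 8/3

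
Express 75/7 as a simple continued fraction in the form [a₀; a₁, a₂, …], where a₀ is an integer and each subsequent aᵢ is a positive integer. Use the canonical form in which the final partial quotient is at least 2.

Repeatedly divide and take the remainder:
75 ÷ 7 → quotient 10, remainder 5
7 ÷ 5 → quotient 1, remainder 2
5 ÷ 2 → quotient 2, remainder 1
2 ÷ 1 → quotient 2, remainder 0

[10; 1, 2, 2]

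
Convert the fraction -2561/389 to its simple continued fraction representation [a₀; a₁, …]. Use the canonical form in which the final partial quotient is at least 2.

[-7; 2, 2, 2, 32]

-2561 = -7·389 + 162, so a_0 = -7
389 = 2·162 + 65, so a_1 = 2
162 = 2·65 + 32, so a_2 = 2
65 = 2·32 + 1, so a_3 = 2
32 = 32·1 + 0, so a_4 = 32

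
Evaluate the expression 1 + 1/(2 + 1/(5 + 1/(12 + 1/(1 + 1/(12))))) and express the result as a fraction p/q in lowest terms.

Start with 12.
1 + 1/(12/1) = 1 + 1/12 = 13/12
12 + 1/(13/12) = 12 + 12/13 = 168/13
5 + 1/(168/13) = 5 + 13/168 = 853/168
2 + 1/(853/168) = 2 + 168/853 = 1874/853
1 + 1/(1874/853) = 1 + 853/1874 = 2727/1874

2727/1874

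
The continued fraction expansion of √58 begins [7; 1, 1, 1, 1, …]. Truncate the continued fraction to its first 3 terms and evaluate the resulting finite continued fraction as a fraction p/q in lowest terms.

15/2

a_0 = 7: 7/1
a_1 = 1: 8/1
a_2 = 1: 15/2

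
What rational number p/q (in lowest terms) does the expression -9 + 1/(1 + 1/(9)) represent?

-81/10

Starting at the tail and folding back:
Start with 9.
1 + 1/(9/1) = 1 + 1/9 = 10/9
-9 + 1/(10/9) = -9 + 9/10 = -81/10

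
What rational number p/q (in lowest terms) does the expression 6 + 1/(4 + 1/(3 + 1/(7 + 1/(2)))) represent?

1265/203

Start with 2.
7 + 1/(2/1) = 7 + 1/2 = 15/2
3 + 1/(15/2) = 3 + 2/15 = 47/15
4 + 1/(47/15) = 4 + 15/47 = 203/47
6 + 1/(203/47) = 6 + 47/203 = 1265/203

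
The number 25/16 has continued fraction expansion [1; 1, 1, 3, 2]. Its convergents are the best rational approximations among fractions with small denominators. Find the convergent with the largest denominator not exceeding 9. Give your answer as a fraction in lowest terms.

11/7

a_0 = 1: 1/1  (≤ bound)
a_1 = 1: 2/1  (≤ bound)
a_2 = 1: 3/2  (≤ bound)
a_3 = 3: 11/7  (≤ bound)
a_4 = 2: 25/16  (> 9, stop)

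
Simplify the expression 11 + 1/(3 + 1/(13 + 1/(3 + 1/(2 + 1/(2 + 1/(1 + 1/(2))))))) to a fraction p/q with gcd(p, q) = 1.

Work from the innermost term outward:
Start with 2.
1 + 1/(2/1) = 1 + 1/2 = 3/2
2 + 1/(3/2) = 2 + 2/3 = 8/3
2 + 1/(8/3) = 2 + 3/8 = 19/8
3 + 1/(19/8) = 3 + 8/19 = 65/19
13 + 1/(65/19) = 13 + 19/65 = 864/65
3 + 1/(864/65) = 3 + 65/864 = 2657/864
11 + 1/(2657/864) = 11 + 864/2657 = 30091/2657

30091/2657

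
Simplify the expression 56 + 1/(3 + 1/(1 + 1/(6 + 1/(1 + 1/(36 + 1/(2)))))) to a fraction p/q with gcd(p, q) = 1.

Use the convergent recurrence hₖ = aₖ·hₖ₋₁ + hₖ₋₂ (and likewise for the denominators kₖ):
a_0 = 56: 56/1
a_1 = 3: 169/3
a_2 = 1: 225/4
a_3 = 6: 1519/27
a_4 = 1: 1744/31
a_5 = 36: 64303/1143
a_6 = 2: 130350/2317

130350/2317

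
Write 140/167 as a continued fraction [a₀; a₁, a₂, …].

[0; 1, 5, 5, 2, 2]

140 = 0·167 + 140, so a_0 = 0
167 = 1·140 + 27, so a_1 = 1
140 = 5·27 + 5, so a_2 = 5
27 = 5·5 + 2, so a_3 = 5
5 = 2·2 + 1, so a_4 = 2
2 = 2·1 + 0, so a_5 = 2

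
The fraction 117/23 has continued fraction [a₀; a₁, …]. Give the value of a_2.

2

117 ÷ 23 → quotient 5, remainder 2
23 ÷ 2 → quotient 11, remainder 1
2 ÷ 1 → quotient 2, remainder 0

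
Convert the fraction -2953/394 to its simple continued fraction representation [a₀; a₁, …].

[-8; 1, 1, 48, 1, 3]

-2953 = -8·394 + 199, so a_0 = -8
394 = 1·199 + 195, so a_1 = 1
199 = 1·195 + 4, so a_2 = 1
195 = 48·4 + 3, so a_3 = 48
4 = 1·3 + 1, so a_4 = 1
3 = 3·1 + 0, so a_5 = 3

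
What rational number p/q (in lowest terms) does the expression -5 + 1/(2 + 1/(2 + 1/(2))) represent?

-55/12

a_0 = -5: -5/1
a_1 = 2: -9/2
a_2 = 2: -23/5
a_3 = 2: -55/12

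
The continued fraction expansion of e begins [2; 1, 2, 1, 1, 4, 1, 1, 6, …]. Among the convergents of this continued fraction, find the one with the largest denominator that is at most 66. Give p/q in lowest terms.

106/39

a_0 = 2: 2/1  (≤ bound)
a_1 = 1: 3/1  (≤ bound)
a_2 = 2: 8/3  (≤ bound)
a_3 = 1: 11/4  (≤ bound)
a_4 = 1: 19/7  (≤ bound)
a_5 = 4: 87/32  (≤ bound)
a_6 = 1: 106/39  (≤ bound)
a_7 = 1: 193/71  (> 66, stop)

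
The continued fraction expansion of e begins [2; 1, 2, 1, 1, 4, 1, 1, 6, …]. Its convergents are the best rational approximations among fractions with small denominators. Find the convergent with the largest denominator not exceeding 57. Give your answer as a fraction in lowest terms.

106/39

List convergents until the denominator exceeds the bound:
a_0 = 2: 2/1  (≤ bound)
a_1 = 1: 3/1  (≤ bound)
a_2 = 2: 8/3  (≤ bound)
a_3 = 1: 11/4  (≤ bound)
a_4 = 1: 19/7  (≤ bound)
a_5 = 4: 87/32  (≤ bound)
a_6 = 1: 106/39  (≤ bound)
a_7 = 1: 193/71  (> 57, stop)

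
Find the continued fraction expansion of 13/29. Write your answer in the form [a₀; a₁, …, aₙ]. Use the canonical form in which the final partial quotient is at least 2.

13 ÷ 29 → quotient 0, remainder 13
29 ÷ 13 → quotient 2, remainder 3
13 ÷ 3 → quotient 4, remainder 1
3 ÷ 1 → quotient 3, remainder 0

[0; 2, 4, 3]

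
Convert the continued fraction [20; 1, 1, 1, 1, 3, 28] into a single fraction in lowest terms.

10491/509

Build up convergents one term at a time:
a_0 = 20: 20/1
a_1 = 1: 21/1
a_2 = 1: 41/2
a_3 = 1: 62/3
a_4 = 1: 103/5
a_5 = 3: 371/18
a_6 = 28: 10491/509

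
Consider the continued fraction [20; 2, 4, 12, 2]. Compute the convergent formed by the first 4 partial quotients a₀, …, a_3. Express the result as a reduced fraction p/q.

2249/110

Collapse the nested fraction from the inside out:
Start with 12.
4 + 1/(12/1) = 4 + 1/12 = 49/12
2 + 1/(49/12) = 2 + 12/49 = 110/49
20 + 1/(110/49) = 20 + 49/110 = 2249/110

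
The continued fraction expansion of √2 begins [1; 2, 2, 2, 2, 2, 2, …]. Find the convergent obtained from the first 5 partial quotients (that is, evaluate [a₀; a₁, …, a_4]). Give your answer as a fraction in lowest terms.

Starting at the tail and folding back:
Start with 2.
2 + 1/(2/1) = 2 + 1/2 = 5/2
2 + 1/(5/2) = 2 + 2/5 = 12/5
2 + 1/(12/5) = 2 + 5/12 = 29/12
1 + 1/(29/12) = 1 + 12/29 = 41/29

41/29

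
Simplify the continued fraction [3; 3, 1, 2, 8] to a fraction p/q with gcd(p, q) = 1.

301/92

Build up convergents one term at a time:
a_0 = 3: 3/1
a_1 = 3: 10/3
a_2 = 1: 13/4
a_3 = 2: 36/11
a_4 = 8: 301/92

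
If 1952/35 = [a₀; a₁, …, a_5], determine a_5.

2

⌊1952/35⌋ = 55, remainder 27
⌊35/27⌋ = 1, remainder 8
⌊27/8⌋ = 3, remainder 3
⌊8/3⌋ = 2, remainder 2
⌊3/2⌋ = 1, remainder 1
⌊2/1⌋ = 2, remainder 0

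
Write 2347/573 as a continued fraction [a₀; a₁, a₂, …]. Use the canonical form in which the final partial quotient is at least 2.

2347 ÷ 573 → quotient 4, remainder 55
573 ÷ 55 → quotient 10, remainder 23
55 ÷ 23 → quotient 2, remainder 9
23 ÷ 9 → quotient 2, remainder 5
9 ÷ 5 → quotient 1, remainder 4
5 ÷ 4 → quotient 1, remainder 1
4 ÷ 1 → quotient 4, remainder 0

[4; 10, 2, 2, 1, 1, 4]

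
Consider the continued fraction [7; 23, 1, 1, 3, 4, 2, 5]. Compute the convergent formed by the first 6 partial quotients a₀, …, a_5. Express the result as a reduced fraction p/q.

Collapse the nested fraction from the inside out:
Start with 4.
3 + 1/(4/1) = 3 + 1/4 = 13/4
1 + 1/(13/4) = 1 + 4/13 = 17/13
1 + 1/(17/13) = 1 + 13/17 = 30/17
23 + 1/(30/17) = 23 + 17/30 = 707/30
7 + 1/(707/30) = 7 + 30/707 = 4979/707

4979/707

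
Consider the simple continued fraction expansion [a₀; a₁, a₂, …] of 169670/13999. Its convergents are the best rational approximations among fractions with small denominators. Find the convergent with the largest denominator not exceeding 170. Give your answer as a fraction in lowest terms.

List convergents until the denominator exceeds the bound:
a_0 = 12: 12/1  (≤ bound)
a_1 = 8: 97/8  (≤ bound)
a_2 = 3: 303/25  (≤ bound)
a_3 = 10: 3127/258  (> 170, stop)

303/25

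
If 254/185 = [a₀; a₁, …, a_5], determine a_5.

Apply division with remainder until the remainder is 0:
254 = 1·185 + 69, so a_0 = 1
185 = 2·69 + 47, so a_1 = 2
69 = 1·47 + 22, so a_2 = 1
47 = 2·22 + 3, so a_3 = 2
22 = 7·3 + 1, so a_4 = 7
3 = 3·1 + 0, so a_5 = 3

3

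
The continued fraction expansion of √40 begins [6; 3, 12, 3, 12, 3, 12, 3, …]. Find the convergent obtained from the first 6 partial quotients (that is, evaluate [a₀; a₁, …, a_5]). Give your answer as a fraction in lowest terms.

27379/4329

a_0 = 6: 6/1
a_1 = 3: 19/3
a_2 = 12: 234/37
a_3 = 3: 721/114
a_4 = 12: 8886/1405
a_5 = 3: 27379/4329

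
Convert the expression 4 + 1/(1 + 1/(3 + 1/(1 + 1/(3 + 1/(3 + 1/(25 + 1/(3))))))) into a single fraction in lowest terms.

Work from the innermost term outward:
Start with 3.
25 + 1/(3/1) = 25 + 1/3 = 76/3
3 + 1/(76/3) = 3 + 3/76 = 231/76
3 + 1/(231/76) = 3 + 76/231 = 769/231
1 + 1/(769/231) = 1 + 231/769 = 1000/769
3 + 1/(1000/769) = 3 + 769/1000 = 3769/1000
1 + 1/(3769/1000) = 1 + 1000/3769 = 4769/3769
4 + 1/(4769/3769) = 4 + 3769/4769 = 22845/4769

22845/4769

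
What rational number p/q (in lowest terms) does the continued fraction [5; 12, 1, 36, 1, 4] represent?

Starting at the tail and folding back:
Start with 4.
1 + 1/(4/1) = 1 + 1/4 = 5/4
36 + 1/(5/4) = 36 + 4/5 = 184/5
1 + 1/(184/5) = 1 + 5/184 = 189/184
12 + 1/(189/184) = 12 + 184/189 = 2452/189
5 + 1/(2452/189) = 5 + 189/2452 = 12449/2452

12449/2452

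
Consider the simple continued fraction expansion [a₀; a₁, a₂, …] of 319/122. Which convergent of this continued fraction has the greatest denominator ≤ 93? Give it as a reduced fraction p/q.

34/13

List convergents until the denominator exceeds the bound:
a_0 = 2: 2/1  (≤ bound)
a_1 = 1: 3/1  (≤ bound)
a_2 = 1: 5/2  (≤ bound)
a_3 = 1: 8/3  (≤ bound)
a_4 = 1: 13/5  (≤ bound)
a_5 = 2: 34/13  (≤ bound)
a_6 = 9: 319/122  (> 93, stop)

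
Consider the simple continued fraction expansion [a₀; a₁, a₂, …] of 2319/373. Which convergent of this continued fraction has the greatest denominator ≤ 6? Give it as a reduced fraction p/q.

31/5

a_0 = 6: 6/1  (≤ bound)
a_1 = 4: 25/4  (≤ bound)
a_2 = 1: 31/5  (≤ bound)
a_3 = 1: 56/9  (> 6, stop)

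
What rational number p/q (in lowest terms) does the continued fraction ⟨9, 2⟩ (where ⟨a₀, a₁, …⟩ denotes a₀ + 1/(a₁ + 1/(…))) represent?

19/2

Starting at the tail and folding back:
Start with 2.
9 + 1/(2/1) = 9 + 1/2 = 19/2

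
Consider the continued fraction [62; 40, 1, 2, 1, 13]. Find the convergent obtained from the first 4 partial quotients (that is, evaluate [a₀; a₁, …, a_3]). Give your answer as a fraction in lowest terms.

Work from the innermost term outward:
Start with 2.
1 + 1/(2/1) = 1 + 1/2 = 3/2
40 + 1/(3/2) = 40 + 2/3 = 122/3
62 + 1/(122/3) = 62 + 3/122 = 7567/122

7567/122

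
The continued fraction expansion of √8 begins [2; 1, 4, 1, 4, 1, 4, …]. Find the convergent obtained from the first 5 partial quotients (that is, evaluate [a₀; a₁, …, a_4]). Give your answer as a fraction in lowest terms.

82/29

Use the convergent recurrence hₖ = aₖ·hₖ₋₁ + hₖ₋₂ (and likewise for the denominators kₖ):
a_0 = 2: 2/1
a_1 = 1: 3/1
a_2 = 4: 14/5
a_3 = 1: 17/6
a_4 = 4: 82/29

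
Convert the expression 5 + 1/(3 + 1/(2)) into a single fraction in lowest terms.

a_0 = 5: 5/1
a_1 = 3: 16/3
a_2 = 2: 37/7

37/7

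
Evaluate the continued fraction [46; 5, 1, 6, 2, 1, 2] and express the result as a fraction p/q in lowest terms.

Collapse the nested fraction from the inside out:
Start with 2.
1 + 1/(2/1) = 1 + 1/2 = 3/2
2 + 1/(3/2) = 2 + 2/3 = 8/3
6 + 1/(8/3) = 6 + 3/8 = 51/8
1 + 1/(51/8) = 1 + 8/51 = 59/51
5 + 1/(59/51) = 5 + 51/59 = 346/59
46 + 1/(346/59) = 46 + 59/346 = 15975/346

15975/346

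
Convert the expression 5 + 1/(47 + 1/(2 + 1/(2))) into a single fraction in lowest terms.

1190/237

Start with 2.
2 + 1/(2/1) = 2 + 1/2 = 5/2
47 + 1/(5/2) = 47 + 2/5 = 237/5
5 + 1/(237/5) = 5 + 5/237 = 1190/237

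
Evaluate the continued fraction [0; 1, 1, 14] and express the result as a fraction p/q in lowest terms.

Starting at the tail and folding back:
Start with 14.
1 + 1/(14/1) = 1 + 1/14 = 15/14
1 + 1/(15/14) = 1 + 14/15 = 29/15
0 + 1/(29/15) = 0 + 15/29 = 15/29

15/29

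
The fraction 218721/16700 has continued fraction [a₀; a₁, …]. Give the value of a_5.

218721 = 13·16700 + 1621, so a_0 = 13
16700 = 10·1621 + 490, so a_1 = 10
1621 = 3·490 + 151, so a_2 = 3
490 = 3·151 + 37, so a_3 = 3
151 = 4·37 + 3, so a_4 = 4
37 = 12·3 + 1, so a_5 = 12

12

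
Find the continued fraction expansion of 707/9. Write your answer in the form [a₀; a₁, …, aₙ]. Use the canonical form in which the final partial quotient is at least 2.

⌊707/9⌋ = 78, remainder 5
⌊9/5⌋ = 1, remainder 4
⌊5/4⌋ = 1, remainder 1
⌊4/1⌋ = 4, remainder 0

[78; 1, 1, 4]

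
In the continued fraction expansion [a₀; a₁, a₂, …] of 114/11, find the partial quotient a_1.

2

114 = 10·11 + 4, so a_0 = 10
11 = 2·4 + 3, so a_1 = 2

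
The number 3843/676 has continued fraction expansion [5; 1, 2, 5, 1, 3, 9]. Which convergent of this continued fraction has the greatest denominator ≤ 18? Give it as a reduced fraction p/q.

91/16

a_0 = 5: 5/1  (≤ bound)
a_1 = 1: 6/1  (≤ bound)
a_2 = 2: 17/3  (≤ bound)
a_3 = 5: 91/16  (≤ bound)
a_4 = 1: 108/19  (> 18, stop)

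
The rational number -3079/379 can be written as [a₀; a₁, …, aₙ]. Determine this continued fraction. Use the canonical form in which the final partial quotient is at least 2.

[-9; 1, 7, 15, 1, 2]

-3079 ÷ 379 → quotient -9, remainder 332
379 ÷ 332 → quotient 1, remainder 47
332 ÷ 47 → quotient 7, remainder 3
47 ÷ 3 → quotient 15, remainder 2
3 ÷ 2 → quotient 1, remainder 1
2 ÷ 1 → quotient 2, remainder 0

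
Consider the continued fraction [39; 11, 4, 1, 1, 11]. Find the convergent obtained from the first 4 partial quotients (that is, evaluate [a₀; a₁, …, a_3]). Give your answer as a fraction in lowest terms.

Compute successive convergents:
a_0 = 39: 39/1
a_1 = 11: 430/11
a_2 = 4: 1759/45
a_3 = 1: 2189/56

2189/56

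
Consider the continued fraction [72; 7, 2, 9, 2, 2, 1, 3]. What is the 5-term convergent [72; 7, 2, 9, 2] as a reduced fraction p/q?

21568/299

Start with 2.
9 + 1/(2/1) = 9 + 1/2 = 19/2
2 + 1/(19/2) = 2 + 2/19 = 40/19
7 + 1/(40/19) = 7 + 19/40 = 299/40
72 + 1/(299/40) = 72 + 40/299 = 21568/299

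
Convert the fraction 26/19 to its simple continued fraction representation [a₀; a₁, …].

[1; 2, 1, 2, 2]

26 ÷ 19 → quotient 1, remainder 7
19 ÷ 7 → quotient 2, remainder 5
7 ÷ 5 → quotient 1, remainder 2
5 ÷ 2 → quotient 2, remainder 1
2 ÷ 1 → quotient 2, remainder 0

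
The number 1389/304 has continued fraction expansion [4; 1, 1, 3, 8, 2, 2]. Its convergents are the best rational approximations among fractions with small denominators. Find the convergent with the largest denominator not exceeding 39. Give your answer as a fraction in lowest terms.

a_0 = 4: 4/1  (≤ bound)
a_1 = 1: 5/1  (≤ bound)
a_2 = 1: 9/2  (≤ bound)
a_3 = 3: 32/7  (≤ bound)
a_4 = 8: 265/58  (> 39, stop)

32/7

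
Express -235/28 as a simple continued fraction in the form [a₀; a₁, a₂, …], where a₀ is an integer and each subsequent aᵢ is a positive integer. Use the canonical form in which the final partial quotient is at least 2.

-235 = -9·28 + 17, so a_0 = -9
28 = 1·17 + 11, so a_1 = 1
17 = 1·11 + 6, so a_2 = 1
11 = 1·6 + 5, so a_3 = 1
6 = 1·5 + 1, so a_4 = 1
5 = 5·1 + 0, so a_5 = 5

[-9; 1, 1, 1, 1, 5]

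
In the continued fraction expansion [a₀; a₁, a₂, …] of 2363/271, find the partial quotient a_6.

2363 ÷ 271 → quotient 8, remainder 195
271 ÷ 195 → quotient 1, remainder 76
195 ÷ 76 → quotient 2, remainder 43
76 ÷ 43 → quotient 1, remainder 33
43 ÷ 33 → quotient 1, remainder 10
33 ÷ 10 → quotient 3, remainder 3
10 ÷ 3 → quotient 3, remainder 1

3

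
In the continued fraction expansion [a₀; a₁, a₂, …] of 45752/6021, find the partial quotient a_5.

3

⌊45752/6021⌋ = 7, remainder 3605
⌊6021/3605⌋ = 1, remainder 2416
⌊3605/2416⌋ = 1, remainder 1189
⌊2416/1189⌋ = 2, remainder 38
⌊1189/38⌋ = 31, remainder 11
⌊38/11⌋ = 3, remainder 5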